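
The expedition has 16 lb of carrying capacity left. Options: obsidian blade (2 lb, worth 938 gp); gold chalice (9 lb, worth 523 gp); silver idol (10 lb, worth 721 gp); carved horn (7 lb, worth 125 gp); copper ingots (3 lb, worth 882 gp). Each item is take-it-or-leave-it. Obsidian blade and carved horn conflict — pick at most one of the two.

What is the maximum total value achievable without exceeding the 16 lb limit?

2541

The ratio ordering already packs tightly: obsidian blade + silver idol + copper ingots, 15 lb, 2541.
The closest alternative, obsidian blade + gold chalice + copper ingots, reaches only 2343.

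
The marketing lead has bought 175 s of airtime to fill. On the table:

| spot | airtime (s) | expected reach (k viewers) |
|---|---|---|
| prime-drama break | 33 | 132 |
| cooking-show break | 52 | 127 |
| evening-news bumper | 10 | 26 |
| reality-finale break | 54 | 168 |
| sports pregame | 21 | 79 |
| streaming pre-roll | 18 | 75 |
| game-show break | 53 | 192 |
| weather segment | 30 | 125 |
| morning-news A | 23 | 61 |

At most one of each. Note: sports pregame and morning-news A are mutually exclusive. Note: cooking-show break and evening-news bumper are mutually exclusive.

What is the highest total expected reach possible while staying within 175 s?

629

The ratio ordering already packs tightly: prime-drama break + evening-news bumper + sports pregame + streaming pre-roll + game-show break + weather segment, 165 s, 629.
That's the maximum — no feasible swap from here does better than 629.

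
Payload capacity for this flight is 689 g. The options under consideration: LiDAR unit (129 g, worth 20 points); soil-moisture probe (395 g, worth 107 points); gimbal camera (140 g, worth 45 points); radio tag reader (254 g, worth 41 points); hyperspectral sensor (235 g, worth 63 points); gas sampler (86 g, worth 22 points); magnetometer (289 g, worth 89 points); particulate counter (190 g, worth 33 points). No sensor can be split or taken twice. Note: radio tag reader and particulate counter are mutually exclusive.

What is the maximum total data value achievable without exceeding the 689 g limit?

197

The ratio ordering already packs tightly: gimbal camera + hyperspectral sensor + magnetometer, 664 g, 197.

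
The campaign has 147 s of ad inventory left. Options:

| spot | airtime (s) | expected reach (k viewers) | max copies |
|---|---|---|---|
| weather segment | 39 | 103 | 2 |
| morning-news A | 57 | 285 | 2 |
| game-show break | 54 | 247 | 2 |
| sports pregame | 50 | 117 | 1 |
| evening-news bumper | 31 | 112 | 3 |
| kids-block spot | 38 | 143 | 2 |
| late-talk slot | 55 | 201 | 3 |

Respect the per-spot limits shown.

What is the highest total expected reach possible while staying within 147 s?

682

The ratio ordering already packs tightly: 2×morning-news A + evening-news bumper, 145 s, 682.
That's the maximum — no swap from here does better than 682.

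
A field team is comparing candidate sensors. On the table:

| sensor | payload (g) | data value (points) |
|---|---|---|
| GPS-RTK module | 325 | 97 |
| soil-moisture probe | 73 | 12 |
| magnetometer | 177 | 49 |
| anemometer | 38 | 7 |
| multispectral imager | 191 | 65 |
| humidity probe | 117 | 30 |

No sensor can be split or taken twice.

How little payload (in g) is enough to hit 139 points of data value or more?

Minimise g subject to total data value ≥ 139.
magnetometer + multispectral imager + humidity probe reaches 144 using 485 g.
Any bundle with less than 485 g falls short of 139.

485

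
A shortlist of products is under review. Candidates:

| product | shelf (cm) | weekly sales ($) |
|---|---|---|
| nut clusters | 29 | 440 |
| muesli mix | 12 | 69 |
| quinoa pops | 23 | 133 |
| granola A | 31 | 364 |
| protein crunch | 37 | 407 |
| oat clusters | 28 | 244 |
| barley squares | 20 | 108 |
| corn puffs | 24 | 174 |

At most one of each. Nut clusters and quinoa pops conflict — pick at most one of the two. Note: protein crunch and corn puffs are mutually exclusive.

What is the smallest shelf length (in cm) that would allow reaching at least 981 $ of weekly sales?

88

Look for the lowest-shelf combination reaching 981.
nut clusters + granola A + oat clusters reaches 1048 using 88 cm.
Any bundle with less than 88 cm falls short of 981.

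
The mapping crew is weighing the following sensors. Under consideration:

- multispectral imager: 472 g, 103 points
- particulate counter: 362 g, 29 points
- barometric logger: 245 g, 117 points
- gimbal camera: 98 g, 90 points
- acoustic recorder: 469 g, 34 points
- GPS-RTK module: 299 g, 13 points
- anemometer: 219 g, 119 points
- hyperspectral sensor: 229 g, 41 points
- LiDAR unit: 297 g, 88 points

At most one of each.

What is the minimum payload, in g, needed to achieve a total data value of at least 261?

Need the lightest bundle worth ≥ 261.
barometric logger + gimbal camera + anemometer reaches 326 using 562 g.
Below 562 g the best achievable stays under 261.

562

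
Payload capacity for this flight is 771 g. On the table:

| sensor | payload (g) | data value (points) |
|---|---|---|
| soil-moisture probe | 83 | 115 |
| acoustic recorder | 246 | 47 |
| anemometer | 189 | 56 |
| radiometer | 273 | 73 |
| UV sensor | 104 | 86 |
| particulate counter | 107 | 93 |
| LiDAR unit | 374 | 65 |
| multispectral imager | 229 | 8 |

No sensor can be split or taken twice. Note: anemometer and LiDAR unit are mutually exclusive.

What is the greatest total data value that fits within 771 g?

423

Ranking by ratio (data value/g): soil-moisture probe 1.39, particulate counter 0.87, UV sensor 0.83, anemometer 0.30.
Taking soil-moisture probe + anemometer + radiometer + UV sensor + particulate counter: 756 g used, 423 in data value.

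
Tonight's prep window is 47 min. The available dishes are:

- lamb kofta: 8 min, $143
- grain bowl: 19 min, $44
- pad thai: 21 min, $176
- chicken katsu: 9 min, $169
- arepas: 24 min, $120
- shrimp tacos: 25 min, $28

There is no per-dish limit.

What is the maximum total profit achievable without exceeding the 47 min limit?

Taking 5×chicken katsu: 45 min used, 845 in profit.

845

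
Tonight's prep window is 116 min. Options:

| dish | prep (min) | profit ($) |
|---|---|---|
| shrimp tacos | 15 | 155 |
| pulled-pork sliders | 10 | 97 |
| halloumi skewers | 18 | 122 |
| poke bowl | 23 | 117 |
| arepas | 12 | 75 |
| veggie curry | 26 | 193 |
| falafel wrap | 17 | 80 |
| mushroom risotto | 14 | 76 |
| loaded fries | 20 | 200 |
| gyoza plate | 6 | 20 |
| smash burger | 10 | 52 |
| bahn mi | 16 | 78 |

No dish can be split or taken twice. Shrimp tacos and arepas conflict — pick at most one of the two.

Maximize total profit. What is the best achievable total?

By profit per min: shrimp tacos 10.33, loaded fries 10.00, pulled-pork sliders 9.70 lead.
Shrimp tacos + pulled-pork sliders + halloumi skewers + veggie curry + falafel wrap + loaded fries + smash burger uses 116 of the 116 min and totals 899.
No other feasible combination exceeds 899.

899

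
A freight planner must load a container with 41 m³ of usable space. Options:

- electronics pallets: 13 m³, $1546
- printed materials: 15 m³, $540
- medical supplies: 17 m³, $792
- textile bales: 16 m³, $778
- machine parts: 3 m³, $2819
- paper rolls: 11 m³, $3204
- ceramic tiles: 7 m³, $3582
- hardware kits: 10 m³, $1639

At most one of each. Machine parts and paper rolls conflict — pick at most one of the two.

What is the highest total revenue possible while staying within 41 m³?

9971

Density check — machine parts 939.67, ceramic tiles 511.71, paper rolls 291.27, hardware kits 163.90 are the best per m³.
Electronics pallets + paper rolls + ceramic tiles + hardware kits uses 41 of the 41 m³ and totals 9971.
The closest alternative, electronics pallets + machine parts + ceramic tiles + hardware kits, reaches only 9586.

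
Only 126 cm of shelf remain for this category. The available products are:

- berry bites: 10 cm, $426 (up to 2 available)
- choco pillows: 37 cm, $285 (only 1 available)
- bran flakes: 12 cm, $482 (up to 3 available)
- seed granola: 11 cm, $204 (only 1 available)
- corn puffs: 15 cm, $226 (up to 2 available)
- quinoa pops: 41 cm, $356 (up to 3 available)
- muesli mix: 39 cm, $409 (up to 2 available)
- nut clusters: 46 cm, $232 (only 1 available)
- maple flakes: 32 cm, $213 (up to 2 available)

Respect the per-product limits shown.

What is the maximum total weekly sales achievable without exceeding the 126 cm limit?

3159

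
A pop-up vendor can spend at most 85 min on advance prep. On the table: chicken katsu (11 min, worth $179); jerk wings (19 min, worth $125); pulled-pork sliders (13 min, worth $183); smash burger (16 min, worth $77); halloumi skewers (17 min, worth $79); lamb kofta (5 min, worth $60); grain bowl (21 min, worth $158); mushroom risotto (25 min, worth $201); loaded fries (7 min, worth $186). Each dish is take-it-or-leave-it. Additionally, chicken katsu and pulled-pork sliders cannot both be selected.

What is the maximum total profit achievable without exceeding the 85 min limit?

861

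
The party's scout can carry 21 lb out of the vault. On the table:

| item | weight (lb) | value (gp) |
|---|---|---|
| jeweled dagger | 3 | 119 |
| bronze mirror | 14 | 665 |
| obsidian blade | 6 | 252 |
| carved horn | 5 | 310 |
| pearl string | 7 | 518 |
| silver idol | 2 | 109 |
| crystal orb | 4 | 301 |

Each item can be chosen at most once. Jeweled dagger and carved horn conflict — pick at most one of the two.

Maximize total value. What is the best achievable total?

1238

Density check — crystal orb 75.25, pearl string 74.00, carved horn 62.00, silver idol 54.50 are the best per lb.
Best packing: carved horn + pearl string + silver idol + crystal orb — 18 lb, 1238 total.
The closest alternative, jeweled dagger + obsidian blade + pearl string + crystal orb, reaches only 1190.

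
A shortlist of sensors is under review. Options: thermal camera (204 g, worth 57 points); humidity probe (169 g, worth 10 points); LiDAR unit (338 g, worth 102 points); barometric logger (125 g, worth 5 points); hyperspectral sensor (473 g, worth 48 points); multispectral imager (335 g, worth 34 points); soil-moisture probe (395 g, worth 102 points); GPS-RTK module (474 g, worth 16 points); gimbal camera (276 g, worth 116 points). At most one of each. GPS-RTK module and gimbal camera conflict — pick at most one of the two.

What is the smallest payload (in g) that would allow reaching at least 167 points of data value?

Need the lightest bundle worth ≥ 167.
thermal camera + gimbal camera: 173 data value at 480 g.
No combination under 480 g hits 167.

480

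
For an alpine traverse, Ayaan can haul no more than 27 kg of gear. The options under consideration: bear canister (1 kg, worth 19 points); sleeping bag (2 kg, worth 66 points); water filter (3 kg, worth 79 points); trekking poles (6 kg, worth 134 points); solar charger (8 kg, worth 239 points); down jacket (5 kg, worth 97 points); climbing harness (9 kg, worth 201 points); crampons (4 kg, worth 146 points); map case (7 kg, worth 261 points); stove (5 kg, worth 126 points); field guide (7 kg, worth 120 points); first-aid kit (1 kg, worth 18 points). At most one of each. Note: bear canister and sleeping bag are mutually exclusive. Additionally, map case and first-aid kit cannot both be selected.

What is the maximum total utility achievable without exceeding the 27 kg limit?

Taking water filter + solar charger + crampons + map case + stove: 27 kg used, 851 in utility.
Every other selection either busts 27 kg or breaks a pairing rule or fails to beat 851.

851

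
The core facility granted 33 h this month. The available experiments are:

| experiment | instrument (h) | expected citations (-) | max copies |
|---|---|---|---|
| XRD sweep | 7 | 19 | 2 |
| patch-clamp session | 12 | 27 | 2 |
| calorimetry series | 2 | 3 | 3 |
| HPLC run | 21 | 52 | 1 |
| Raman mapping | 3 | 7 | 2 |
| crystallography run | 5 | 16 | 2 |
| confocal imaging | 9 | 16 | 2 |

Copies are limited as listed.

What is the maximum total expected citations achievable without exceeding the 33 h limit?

2×XRD sweep + calorimetry series + 2×Raman mapping + 2×crystallography run uses 32 of the 33 h and totals 87.
Nothing else within 33 h beats 87.

87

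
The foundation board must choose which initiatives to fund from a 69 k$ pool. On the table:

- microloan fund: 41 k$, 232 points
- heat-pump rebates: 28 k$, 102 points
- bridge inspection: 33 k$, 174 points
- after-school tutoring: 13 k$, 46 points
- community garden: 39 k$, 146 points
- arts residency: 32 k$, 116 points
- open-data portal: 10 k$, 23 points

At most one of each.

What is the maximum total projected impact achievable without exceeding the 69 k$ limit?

334

Taking microloan fund + heat-pump rebates: 69 k$ used, 334 in projected impact.
That's the maximum — no swap from here does better than 334.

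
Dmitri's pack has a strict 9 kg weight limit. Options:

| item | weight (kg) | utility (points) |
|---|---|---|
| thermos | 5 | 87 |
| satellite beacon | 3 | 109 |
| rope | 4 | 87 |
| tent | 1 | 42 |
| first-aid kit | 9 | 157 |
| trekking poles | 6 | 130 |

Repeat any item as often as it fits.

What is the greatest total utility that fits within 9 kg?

The ratio ordering already packs tightly: 9×tent, 9 kg, 378.

378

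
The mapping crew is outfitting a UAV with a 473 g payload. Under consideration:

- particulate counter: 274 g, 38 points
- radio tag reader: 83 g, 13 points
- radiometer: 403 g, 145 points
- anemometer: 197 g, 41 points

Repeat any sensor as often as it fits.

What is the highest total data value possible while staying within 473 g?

145

Taking radiometer: 403 g used, 145 in data value.
Every other selection either busts 473 g or fails to beat 145.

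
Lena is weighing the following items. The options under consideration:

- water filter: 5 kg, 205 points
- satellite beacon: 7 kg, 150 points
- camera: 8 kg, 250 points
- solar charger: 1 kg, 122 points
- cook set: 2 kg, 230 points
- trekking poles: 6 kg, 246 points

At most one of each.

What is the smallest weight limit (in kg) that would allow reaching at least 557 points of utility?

8

Look for the lowest-weight combination reaching 557.
Taking water filter + solar charger + cook set gives 557 (≥ 557) for 8 kg.
Any bundle with less than 8 kg falls short of 557.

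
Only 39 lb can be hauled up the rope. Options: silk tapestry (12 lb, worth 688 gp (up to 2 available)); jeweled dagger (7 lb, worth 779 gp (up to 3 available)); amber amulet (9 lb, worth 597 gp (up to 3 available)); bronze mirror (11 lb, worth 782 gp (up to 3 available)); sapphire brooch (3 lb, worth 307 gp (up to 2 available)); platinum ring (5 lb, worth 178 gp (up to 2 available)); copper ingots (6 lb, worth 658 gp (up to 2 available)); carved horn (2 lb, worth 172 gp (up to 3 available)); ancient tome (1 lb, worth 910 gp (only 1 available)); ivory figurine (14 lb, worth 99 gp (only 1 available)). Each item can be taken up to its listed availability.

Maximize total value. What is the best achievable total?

5042

By value per lb: ancient tome 910.00, jeweled dagger 111.29, copper ingots 109.67, sapphire brooch 102.33 lead.
The ratio ordering already packs tightly: 3×jeweled dagger + sapphire brooch + 2×copper ingots + carved horn + ancient tome, 39 lb, 5042.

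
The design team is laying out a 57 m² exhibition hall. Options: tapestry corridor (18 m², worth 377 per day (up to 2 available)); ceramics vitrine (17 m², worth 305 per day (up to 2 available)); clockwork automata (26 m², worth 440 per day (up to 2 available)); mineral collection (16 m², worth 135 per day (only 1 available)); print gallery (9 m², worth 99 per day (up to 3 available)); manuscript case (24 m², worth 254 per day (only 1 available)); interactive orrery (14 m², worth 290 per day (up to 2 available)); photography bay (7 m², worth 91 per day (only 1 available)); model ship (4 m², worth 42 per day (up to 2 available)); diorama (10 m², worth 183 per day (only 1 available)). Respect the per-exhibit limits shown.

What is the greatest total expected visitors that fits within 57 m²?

1140

Density check — tapestry corridor 20.94, interactive orrery 20.71, diorama 18.30, ceramics vitrine 17.94 are the best per m².
Taking the top-ratio exhibits first gives 2×tapestry corridor + interactive orrery + photography bay for 1135 (57 m²).
Replace tapestry corridor and photography bay with interactive orrery + diorama: the trade gains 5 net, giving 1140 at 56 m².
Every other selection either busts 57 m² or exceeds an availability limit or fails to beat 1140.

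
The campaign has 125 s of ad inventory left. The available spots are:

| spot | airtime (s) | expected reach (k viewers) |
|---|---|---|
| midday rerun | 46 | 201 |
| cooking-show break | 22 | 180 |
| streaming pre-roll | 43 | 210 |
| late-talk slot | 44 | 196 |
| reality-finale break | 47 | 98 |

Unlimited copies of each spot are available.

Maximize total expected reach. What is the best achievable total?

900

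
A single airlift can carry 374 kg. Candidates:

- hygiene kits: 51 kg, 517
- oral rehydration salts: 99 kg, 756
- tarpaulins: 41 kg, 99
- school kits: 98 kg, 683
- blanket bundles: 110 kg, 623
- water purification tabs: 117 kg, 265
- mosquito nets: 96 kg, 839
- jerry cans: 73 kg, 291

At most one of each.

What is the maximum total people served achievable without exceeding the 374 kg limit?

Hygiene kits + oral rehydration salts + school kits + mosquito nets uses 344 of the 374 kg and totals 2795.
No other feasible combination exceeds 2795.

2795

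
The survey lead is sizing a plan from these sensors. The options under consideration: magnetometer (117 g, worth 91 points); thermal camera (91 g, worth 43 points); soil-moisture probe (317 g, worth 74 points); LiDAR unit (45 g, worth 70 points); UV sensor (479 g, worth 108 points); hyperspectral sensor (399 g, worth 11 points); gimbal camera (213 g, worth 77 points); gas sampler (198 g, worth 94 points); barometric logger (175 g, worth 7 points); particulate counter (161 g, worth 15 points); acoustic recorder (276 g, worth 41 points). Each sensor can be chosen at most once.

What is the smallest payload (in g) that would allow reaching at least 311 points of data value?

Need the lightest bundle worth ≥ 311.
magnetometer + LiDAR unit + gimbal camera + gas sampler: 332 data value at 573 g.
Any bundle with less than 573 g falls short of 311.

573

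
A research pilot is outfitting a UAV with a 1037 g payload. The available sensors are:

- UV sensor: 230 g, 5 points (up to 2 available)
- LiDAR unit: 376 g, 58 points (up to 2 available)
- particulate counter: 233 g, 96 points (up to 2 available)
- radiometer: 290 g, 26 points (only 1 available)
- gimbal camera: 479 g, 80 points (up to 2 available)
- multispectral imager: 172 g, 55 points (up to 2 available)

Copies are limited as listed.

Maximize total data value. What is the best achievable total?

A density-first pass picks 2×particulate counter + 2×multispectral imager — 302 at 810 g.
Dropping multispectral imager frees 172 g; slotting in LiDAR unit (376 g) lifts the total to 305 at 1014 g.

305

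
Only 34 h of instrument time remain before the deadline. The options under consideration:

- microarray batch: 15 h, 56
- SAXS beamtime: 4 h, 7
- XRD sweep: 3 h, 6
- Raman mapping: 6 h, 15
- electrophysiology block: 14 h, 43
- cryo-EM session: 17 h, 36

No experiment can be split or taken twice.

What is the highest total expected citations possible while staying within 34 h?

Filling by ratio: microarray batch + XRD sweep + electrophysiology block for 105, with 2 h left unused.
Dropping XRD sweep frees 3 h; slotting in SAXS beamtime (4 h) lifts the total to 106 at 33 h.

106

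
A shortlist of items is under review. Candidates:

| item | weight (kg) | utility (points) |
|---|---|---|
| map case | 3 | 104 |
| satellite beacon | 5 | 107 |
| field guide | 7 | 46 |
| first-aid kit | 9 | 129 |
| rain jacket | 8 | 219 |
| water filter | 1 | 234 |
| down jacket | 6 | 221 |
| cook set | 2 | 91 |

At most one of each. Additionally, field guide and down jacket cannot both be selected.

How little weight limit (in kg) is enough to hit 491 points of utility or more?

9

Look for the lowest-weight combination reaching 491.
Taking water filter + down jacket + cook set gives 546 (≥ 491) for 9 kg.
Any bundle with less than 9 kg falls short of 491.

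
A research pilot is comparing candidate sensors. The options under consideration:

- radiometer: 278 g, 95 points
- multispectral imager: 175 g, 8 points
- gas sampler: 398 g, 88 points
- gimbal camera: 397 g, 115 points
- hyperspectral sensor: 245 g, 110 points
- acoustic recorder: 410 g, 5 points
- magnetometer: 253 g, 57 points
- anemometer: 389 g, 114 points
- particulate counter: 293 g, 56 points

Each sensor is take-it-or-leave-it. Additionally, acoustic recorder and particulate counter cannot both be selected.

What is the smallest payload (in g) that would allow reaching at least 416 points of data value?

1309

Look for the lowest-payload combination reaching 416.
radiometer + gimbal camera + hyperspectral sensor + anemometer reaches 434 using 1309 g.
No combination under 1309 g hits 416.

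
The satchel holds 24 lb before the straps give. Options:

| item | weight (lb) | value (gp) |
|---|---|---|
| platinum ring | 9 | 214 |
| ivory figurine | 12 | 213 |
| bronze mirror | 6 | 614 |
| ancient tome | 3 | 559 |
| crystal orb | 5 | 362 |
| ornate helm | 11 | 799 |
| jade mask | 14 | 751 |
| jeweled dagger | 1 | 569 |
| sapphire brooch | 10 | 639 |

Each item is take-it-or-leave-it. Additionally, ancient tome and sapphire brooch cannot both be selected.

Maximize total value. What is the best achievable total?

The ratio ordering already packs tightly: bronze mirror + ancient tome + ornate helm + jeweled dagger, 21 lb, 2541.
That's the maximum — no feasible swap from here does better than 2541.

2541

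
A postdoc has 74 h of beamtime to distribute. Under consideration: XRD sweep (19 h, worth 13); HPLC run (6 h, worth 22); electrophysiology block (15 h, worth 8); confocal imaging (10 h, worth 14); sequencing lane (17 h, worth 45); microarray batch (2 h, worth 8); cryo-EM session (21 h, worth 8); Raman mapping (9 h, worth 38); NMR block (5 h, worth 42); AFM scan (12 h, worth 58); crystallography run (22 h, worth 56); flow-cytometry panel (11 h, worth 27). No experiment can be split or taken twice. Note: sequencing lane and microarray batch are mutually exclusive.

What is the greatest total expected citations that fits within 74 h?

261

Best packing: HPLC run + sequencing lane + Raman mapping + NMR block + AFM scan + crystallography run — 71 h, 261 total.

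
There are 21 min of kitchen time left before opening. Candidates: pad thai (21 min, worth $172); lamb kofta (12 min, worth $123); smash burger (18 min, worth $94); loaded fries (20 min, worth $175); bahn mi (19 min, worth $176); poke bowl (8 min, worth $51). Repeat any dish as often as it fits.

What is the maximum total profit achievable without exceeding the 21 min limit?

176

Ranking by ratio (profit/min): lamb kofta 10.25, bahn mi 9.26, loaded fries 8.75.
Taking the top-ratio dishes first gives lamb kofta + poke bowl for 174 (20 min).
Dropping lamb kofta and poke bowl frees 20 min; slotting in bahn mi (19 min) lifts the total to 176 at 19 min.
The spare 2 min is too small for any remaining dish, and no exchange beats 176.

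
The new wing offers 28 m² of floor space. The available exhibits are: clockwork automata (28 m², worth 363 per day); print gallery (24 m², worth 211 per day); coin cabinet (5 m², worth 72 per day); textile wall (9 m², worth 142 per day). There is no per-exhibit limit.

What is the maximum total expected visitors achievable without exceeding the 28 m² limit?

428

Filling by ratio: 3×textile wall for 426, with 1 m² left unused.
Replace textile wall with 2×coin cabinet: the trade gains 2 net, giving 428 at 28 m².
That's the maximum — no swap from here does better than 428.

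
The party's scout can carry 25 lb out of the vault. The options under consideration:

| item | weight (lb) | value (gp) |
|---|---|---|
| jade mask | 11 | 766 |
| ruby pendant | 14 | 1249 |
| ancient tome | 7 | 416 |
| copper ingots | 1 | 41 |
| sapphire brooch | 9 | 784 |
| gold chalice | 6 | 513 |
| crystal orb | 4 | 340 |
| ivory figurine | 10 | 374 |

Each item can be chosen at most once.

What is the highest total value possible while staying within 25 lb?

2143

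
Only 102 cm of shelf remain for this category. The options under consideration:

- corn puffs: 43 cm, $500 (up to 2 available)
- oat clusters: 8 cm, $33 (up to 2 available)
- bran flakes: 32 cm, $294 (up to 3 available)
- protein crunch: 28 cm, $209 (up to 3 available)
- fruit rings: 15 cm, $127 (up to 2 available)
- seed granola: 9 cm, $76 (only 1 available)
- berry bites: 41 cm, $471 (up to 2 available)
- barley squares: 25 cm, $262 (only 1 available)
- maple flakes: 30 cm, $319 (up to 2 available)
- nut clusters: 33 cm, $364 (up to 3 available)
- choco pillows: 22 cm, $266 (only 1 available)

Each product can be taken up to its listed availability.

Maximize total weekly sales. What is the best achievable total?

By weekly sales per cm: choco pillows 12.09, corn puffs 11.63, berry bites 11.49, nut clusters 11.03 lead.
Greedy by ratio would take corn puffs + nut clusters + choco pillows: 98 cm used, total 1130.
A better packing is seed granola + berry bites + maple flakes + choco pillows: 102 cm, total 1132.
Nothing else within 102 cm beats 1132.

1132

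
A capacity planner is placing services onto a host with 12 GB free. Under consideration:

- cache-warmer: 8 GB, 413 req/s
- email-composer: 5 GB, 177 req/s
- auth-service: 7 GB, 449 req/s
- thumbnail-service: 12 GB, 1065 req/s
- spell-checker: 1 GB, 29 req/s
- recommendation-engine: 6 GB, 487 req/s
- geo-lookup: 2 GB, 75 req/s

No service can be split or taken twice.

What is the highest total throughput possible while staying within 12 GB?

By throughput per GB: thumbnail-service 88.75, recommendation-engine 81.17, auth-service 64.14, cache-warmer 51.62 lead.
The ratio ordering already packs tightly: thumbnail-service, 12 GB, 1065.

1065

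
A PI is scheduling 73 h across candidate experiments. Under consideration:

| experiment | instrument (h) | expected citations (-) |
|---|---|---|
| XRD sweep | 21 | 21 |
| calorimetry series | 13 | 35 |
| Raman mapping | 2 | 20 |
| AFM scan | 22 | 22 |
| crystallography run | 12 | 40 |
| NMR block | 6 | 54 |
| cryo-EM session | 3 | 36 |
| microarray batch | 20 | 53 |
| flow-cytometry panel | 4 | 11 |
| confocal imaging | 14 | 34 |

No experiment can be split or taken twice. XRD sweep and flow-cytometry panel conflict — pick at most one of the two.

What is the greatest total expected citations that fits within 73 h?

Density check — cryo-EM session 12.00, Raman mapping 10.00, NMR block 9.00 are the best per h.
The ratio heuristic lands on calorimetry series + Raman mapping + crystallography run + NMR block + cryo-EM session + microarray batch + flow-cytometry panel (249) but leaves 13 h idle.
Replace flow-cytometry panel with confocal imaging: the trade gains 23 net, giving 272 at 70 h.
The closest alternative, calorimetry series + crystallography run + NMR block + cryo-EM session + microarray batch + flow-cytometry panel + confocal imaging, reaches only 263.

272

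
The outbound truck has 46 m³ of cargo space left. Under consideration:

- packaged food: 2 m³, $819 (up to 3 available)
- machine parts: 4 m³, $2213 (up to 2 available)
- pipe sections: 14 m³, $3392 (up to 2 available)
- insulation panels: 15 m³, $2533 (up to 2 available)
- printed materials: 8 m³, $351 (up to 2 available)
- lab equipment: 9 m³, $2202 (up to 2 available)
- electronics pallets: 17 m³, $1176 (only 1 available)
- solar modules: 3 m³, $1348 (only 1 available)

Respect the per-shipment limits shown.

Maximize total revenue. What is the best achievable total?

The ratio heuristic lands on 3×packaged food + 2×machine parts + printed materials + 2×lab equipment + solar modules (12986) but leaves 3 m³ idle.
Replace printed materials and 2×lab equipment with 2×pipe sections: the trade gains 2029 net, giving 15015 at 45 m³.
No other feasible combination exceeds 15015.

15015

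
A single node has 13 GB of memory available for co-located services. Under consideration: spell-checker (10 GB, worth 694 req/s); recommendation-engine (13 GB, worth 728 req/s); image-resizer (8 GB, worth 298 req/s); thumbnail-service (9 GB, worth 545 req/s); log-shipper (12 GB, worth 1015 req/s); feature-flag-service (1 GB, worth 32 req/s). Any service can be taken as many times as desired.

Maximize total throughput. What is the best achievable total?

By throughput per GB: log-shipper 84.58, spell-checker 69.40, thumbnail-service 60.56 lead.
The ratio ordering already packs tightly: log-shipper + feature-flag-service, 13 GB, 1047.
No other feasible combination exceeds 1047.

1047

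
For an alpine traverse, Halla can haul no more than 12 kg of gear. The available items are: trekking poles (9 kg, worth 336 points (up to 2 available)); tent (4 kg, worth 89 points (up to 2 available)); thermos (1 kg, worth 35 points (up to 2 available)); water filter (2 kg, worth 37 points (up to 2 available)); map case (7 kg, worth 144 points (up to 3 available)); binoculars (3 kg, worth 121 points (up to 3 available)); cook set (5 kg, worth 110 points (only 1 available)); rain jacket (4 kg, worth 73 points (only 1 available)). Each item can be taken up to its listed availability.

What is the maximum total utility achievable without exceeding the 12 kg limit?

457

Density check — binoculars 40.33, trekking poles 37.33, thermos 35.00 are the best per kg.
Filling by ratio: 2×thermos + 3×binoculars for 433, with 1 kg left unused.
Dropping 2×thermos and 2×binoculars frees 8 kg; slotting in trekking poles (9 kg) lifts the total to 457 at 12 kg.
That's the maximum — no swap from here does better than 457.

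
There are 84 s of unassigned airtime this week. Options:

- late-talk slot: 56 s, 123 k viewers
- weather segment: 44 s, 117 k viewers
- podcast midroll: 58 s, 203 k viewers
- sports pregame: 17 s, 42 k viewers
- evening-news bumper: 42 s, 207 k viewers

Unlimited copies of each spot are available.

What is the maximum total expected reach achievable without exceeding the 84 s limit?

414

2×evening-news bumper uses 84 of the 84 s and totals 414.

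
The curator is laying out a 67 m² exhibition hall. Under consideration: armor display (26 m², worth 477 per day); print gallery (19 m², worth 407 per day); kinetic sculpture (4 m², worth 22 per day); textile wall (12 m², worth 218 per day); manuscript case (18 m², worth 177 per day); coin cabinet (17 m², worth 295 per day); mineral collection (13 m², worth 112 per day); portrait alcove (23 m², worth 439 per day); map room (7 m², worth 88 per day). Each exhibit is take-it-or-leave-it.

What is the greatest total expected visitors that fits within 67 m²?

1229

Taking the top-ratio exhibits first gives print gallery + kinetic sculpture + textile wall + portrait alcove + map room for 1174 (65 m²).
Replace kinetic sculpture and textile wall with coin cabinet: the trade gains 55 net, giving 1229 at 66 m².
That's the maximum — no swap from here does better than 1229.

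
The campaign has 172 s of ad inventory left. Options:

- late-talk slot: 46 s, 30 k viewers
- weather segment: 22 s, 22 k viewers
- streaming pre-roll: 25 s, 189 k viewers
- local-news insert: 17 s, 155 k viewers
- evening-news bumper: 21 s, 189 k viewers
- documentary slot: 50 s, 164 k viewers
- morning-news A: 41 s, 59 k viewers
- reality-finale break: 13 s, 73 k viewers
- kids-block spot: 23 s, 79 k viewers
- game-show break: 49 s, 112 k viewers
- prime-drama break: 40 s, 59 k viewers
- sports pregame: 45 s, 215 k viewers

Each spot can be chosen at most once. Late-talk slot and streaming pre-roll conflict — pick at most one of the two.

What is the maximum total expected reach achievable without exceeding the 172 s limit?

985

The ratio heuristic lands on weather segment + streaming pre-roll + local-news insert + evening-news bumper + reality-finale break + kids-block spot + sports pregame (922) but leaves 6 s idle.
The 45 s tied up in weather segment and kids-block spot is better spent on documentary slot — total rises to 985 (171 s).
Every other selection either busts 172 s or breaks a pairing rule or fails to beat 985.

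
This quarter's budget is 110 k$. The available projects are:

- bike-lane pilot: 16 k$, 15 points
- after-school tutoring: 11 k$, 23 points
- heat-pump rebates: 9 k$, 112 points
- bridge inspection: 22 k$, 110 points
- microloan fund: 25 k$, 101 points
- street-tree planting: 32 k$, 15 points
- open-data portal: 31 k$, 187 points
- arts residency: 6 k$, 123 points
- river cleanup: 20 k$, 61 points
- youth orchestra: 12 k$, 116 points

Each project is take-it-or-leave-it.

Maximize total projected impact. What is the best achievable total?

749

Heat-pump rebates + bridge inspection + microloan fund + open-data portal + arts residency + youth orchestra uses 105 of the 110 k$ and totals 749.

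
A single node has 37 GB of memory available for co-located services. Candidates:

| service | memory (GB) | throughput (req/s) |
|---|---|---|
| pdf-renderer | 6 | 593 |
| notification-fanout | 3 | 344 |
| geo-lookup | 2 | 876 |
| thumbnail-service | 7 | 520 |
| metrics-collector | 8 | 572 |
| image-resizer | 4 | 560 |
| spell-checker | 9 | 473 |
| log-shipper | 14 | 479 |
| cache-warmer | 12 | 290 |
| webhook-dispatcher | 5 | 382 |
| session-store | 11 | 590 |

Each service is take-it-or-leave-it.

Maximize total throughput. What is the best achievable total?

Density check — geo-lookup 438.00, image-resizer 140.00, notification-fanout 114.67 are the best per GB.
Pdf-renderer + notification-fanout + geo-lookup + thumbnail-service + metrics-collector + image-resizer + webhook-dispatcher uses 35 of the 37 GB and totals 3847.
Every other selection either busts 37 GB or fails to beat 3847.

3847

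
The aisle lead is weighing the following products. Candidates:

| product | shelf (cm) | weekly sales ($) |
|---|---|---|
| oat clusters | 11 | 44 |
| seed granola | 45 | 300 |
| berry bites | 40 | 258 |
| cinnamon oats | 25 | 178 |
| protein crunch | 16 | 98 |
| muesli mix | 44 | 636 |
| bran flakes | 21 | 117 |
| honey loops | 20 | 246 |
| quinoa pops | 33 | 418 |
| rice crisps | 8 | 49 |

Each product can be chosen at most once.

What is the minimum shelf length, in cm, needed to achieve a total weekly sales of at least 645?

52

Need the lightest bundle worth ≥ 645.
muesli mix + rice crisps: 685 weekly sales at 52 cm.
Below 52 cm the best achievable stays under 645.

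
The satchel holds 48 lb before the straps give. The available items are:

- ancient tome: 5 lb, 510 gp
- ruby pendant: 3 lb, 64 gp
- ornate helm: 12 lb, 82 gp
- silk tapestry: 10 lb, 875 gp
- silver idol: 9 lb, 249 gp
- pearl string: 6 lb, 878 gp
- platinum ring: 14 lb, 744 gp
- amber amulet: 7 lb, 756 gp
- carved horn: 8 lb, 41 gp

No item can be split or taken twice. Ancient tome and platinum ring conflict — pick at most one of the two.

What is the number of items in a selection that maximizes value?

5

The maximum value within 48 lb is 3502.
silk tapestry + silver idol + pearl string + platinum ring + amber amulet hits 3502 at 46 lb.
Any selection reaching 3502 contains exactly 5 items.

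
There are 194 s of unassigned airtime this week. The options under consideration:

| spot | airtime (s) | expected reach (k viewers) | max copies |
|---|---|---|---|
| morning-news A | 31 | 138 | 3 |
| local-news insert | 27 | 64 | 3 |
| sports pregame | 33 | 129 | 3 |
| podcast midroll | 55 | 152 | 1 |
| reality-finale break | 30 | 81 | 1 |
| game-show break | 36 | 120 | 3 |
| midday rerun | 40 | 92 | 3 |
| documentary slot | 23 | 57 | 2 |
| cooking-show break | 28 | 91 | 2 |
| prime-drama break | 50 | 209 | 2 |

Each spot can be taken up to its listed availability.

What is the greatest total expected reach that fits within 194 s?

832

Taking 3×morning-news A + 2×prime-drama break: 193 s used, 832 in expected reach.
That's the maximum — no swap from here does better than 832.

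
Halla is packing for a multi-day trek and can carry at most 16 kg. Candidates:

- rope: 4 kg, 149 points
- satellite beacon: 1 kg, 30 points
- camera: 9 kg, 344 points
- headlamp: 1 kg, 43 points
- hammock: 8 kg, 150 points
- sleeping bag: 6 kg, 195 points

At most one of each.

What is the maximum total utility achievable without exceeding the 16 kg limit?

582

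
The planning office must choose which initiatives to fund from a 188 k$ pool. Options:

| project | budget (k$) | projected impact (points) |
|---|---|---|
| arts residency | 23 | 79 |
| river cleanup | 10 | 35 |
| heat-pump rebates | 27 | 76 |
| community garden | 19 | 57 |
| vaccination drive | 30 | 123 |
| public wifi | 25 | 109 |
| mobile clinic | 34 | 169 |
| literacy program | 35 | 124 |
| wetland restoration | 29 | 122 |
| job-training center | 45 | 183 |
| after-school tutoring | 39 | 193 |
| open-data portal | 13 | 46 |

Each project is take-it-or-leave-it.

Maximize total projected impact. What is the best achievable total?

The ratio heuristic lands on river cleanup + vaccination drive + public wifi + mobile clinic + wetland restoration + after-school tutoring + open-data portal (797) but leaves 8 k$ idle.
Replace public wifi and open-data portal with job-training center: the trade gains 28 net, giving 825 at 187 k$.
No other feasible combination exceeds 825.

825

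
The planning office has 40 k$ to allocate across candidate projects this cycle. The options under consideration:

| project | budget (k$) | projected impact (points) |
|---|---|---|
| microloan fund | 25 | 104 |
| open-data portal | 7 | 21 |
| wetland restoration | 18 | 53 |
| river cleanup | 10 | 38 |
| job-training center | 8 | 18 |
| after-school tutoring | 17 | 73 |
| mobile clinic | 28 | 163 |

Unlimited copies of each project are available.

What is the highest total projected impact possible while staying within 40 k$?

By projected impact per k$: mobile clinic 5.82, after-school tutoring 4.29, microloan fund 4.16 lead.
Best packing: river cleanup + mobile clinic — 38 k$, 201 total.

201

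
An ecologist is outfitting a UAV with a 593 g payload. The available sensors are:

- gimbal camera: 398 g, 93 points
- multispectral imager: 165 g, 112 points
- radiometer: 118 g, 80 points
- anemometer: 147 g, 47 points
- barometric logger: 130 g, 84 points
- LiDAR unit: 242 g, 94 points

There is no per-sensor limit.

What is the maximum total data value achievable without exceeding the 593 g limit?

By data value per g: multispectral imager 0.68, radiometer 0.68, barometric logger 0.65 lead.
Greedy by ratio would take 3×multispectral imager: 495 g used, total 336.
Dropping 3×multispectral imager frees 495 g; slotting in 5×radiometer (590 g) lifts the total to 400 at 590 g.
Nothing else within 593 g beats 400.

400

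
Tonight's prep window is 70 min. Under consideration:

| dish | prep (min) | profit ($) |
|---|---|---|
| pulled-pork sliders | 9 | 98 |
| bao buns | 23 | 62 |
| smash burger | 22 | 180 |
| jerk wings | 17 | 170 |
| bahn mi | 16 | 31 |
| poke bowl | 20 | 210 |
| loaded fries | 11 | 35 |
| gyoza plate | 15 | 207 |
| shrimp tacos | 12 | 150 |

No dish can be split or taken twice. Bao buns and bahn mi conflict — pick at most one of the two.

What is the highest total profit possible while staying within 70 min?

747

A density-first pass picks pulled-pork sliders + poke bowl + loaded fries + gyoza plate + shrimp tacos — 700 at 67 min.
The 20 min tied up in pulled-pork sliders and loaded fries is better spent on smash burger — total rises to 747 (69 min).
Next best is jerk wings + poke bowl + gyoza plate + shrimp tacos at 737 (64 min) — short by 10.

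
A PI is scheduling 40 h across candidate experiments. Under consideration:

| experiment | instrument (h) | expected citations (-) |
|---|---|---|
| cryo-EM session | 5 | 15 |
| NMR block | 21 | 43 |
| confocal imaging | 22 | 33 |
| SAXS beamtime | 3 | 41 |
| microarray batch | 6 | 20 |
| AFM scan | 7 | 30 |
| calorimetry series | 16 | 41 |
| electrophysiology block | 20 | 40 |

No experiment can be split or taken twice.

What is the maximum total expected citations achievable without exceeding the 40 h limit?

147

Taking cryo-EM session + SAXS beamtime + microarray batch + AFM scan + calorimetry series: 37 h used, 147 in expected citations.
The closest alternative, NMR block + SAXS beamtime + microarray batch + AFM scan, reaches only 134.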